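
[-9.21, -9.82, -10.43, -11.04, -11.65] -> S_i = -9.21 + -0.61*i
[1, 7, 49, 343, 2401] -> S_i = 1*7^i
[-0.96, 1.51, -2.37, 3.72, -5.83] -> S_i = -0.96*(-1.57)^i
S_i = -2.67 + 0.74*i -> [-2.67, -1.93, -1.19, -0.45, 0.29]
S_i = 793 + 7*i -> [793, 800, 807, 814, 821]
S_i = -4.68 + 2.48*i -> [-4.68, -2.2, 0.28, 2.76, 5.24]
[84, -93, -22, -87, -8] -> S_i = Random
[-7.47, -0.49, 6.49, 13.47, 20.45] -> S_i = -7.47 + 6.98*i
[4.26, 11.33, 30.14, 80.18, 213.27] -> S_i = 4.26*2.66^i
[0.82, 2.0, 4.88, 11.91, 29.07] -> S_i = 0.82*2.44^i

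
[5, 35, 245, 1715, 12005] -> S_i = 5*7^i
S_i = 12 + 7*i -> [12, 19, 26, 33, 40]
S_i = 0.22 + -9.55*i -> [0.22, -9.33, -18.88, -28.43, -37.98]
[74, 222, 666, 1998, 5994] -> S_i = 74*3^i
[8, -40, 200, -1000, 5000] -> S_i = 8*-5^i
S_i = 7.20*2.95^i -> [7.2, 21.24, 62.66, 184.84, 545.28]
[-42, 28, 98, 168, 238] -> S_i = -42 + 70*i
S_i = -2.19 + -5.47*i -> [-2.19, -7.66, -13.13, -18.6, -24.07]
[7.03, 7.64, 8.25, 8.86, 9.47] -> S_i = 7.03 + 0.61*i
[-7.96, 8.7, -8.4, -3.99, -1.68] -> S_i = Random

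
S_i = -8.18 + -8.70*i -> [-8.18, -16.88, -25.58, -34.28, -42.98]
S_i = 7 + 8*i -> [7, 15, 23, 31, 39]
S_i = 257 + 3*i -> [257, 260, 263, 266, 269]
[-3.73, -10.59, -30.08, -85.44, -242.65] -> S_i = -3.73*2.84^i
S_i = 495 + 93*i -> [495, 588, 681, 774, 867]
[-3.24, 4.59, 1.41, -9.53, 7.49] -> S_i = Random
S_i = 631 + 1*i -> [631, 632, 633, 634, 635]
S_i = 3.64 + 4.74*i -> [3.64, 8.38, 13.12, 17.86, 22.6]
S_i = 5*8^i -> [5, 40, 320, 2560, 20480]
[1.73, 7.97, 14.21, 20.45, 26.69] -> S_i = 1.73 + 6.24*i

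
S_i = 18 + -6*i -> [18, 12, 6, 0, -6]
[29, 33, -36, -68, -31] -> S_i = Random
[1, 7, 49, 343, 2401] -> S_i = 1*7^i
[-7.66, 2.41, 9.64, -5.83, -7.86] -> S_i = Random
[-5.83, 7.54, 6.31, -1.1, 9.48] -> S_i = Random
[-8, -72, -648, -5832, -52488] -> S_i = -8*9^i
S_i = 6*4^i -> [6, 24, 96, 384, 1536]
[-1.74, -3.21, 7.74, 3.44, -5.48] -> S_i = Random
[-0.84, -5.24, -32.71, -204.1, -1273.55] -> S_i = -0.84*6.24^i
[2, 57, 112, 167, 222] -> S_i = 2 + 55*i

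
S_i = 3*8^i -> [3, 24, 192, 1536, 12288]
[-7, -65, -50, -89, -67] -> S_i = Random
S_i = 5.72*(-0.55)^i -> [5.72, -3.15, 1.73, -0.95, 0.52]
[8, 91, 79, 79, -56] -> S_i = Random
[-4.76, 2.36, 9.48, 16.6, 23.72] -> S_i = -4.76 + 7.12*i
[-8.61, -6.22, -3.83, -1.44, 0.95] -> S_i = -8.61 + 2.39*i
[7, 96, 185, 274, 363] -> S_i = 7 + 89*i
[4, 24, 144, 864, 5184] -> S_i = 4*6^i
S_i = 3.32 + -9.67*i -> [3.32, -6.35, -16.02, -25.69, -35.36]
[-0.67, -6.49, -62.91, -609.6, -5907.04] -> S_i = -0.67*9.69^i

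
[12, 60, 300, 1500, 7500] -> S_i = 12*5^i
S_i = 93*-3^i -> [93, -279, 837, -2511, 7533]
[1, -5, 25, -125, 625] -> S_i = 1*-5^i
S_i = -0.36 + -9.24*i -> [-0.36, -9.6, -18.84, -28.08, -37.32]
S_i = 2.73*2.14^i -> [2.73, 5.84, 12.5, 26.75, 57.26]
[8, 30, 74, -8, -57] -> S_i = Random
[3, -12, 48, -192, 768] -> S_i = 3*-4^i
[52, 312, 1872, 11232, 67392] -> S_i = 52*6^i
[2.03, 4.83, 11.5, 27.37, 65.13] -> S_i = 2.03*2.38^i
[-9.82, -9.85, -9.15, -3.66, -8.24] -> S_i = Random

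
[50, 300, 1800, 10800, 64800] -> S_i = 50*6^i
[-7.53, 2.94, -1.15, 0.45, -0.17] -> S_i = -7.53*(-0.39)^i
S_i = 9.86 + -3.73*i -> [9.86, 6.13, 2.4, -1.33, -5.06]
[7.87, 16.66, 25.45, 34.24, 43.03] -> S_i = 7.87 + 8.79*i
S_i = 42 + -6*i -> [42, 36, 30, 24, 18]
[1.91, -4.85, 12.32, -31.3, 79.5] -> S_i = 1.91*(-2.54)^i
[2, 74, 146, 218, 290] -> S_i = 2 + 72*i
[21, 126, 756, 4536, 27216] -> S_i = 21*6^i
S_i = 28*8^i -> [28, 224, 1792, 14336, 114688]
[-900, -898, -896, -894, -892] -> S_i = -900 + 2*i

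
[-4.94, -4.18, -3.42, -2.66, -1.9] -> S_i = -4.94 + 0.76*i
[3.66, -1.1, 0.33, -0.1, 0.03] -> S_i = 3.66*(-0.30)^i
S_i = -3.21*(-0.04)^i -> [-3.21, 0.13, -0.01, 0.0, -0.0]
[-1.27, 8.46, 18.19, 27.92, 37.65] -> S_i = -1.27 + 9.73*i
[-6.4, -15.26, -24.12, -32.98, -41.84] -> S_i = -6.40 + -8.86*i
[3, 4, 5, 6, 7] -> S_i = 3 + 1*i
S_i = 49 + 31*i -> [49, 80, 111, 142, 173]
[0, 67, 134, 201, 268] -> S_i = 0 + 67*i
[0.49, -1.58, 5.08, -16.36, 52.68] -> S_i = 0.49*(-3.22)^i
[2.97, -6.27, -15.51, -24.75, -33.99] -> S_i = 2.97 + -9.24*i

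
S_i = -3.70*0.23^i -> [-3.7, -0.85, -0.2, -0.05, -0.01]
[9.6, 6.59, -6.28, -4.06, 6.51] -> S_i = Random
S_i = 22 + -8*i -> [22, 14, 6, -2, -10]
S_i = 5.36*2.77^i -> [5.36, 14.85, 41.13, 113.92, 315.56]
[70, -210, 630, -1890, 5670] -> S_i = 70*-3^i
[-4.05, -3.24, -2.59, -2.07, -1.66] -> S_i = -4.05*0.80^i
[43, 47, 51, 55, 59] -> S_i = 43 + 4*i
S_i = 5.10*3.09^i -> [5.1, 15.76, 48.7, 150.47, 464.95]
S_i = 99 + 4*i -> [99, 103, 107, 111, 115]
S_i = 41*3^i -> [41, 123, 369, 1107, 3321]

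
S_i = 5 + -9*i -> [5, -4, -13, -22, -31]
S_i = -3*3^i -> [-3, -9, -27, -81, -243]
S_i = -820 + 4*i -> [-820, -816, -812, -808, -804]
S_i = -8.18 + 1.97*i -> [-8.18, -6.21, -4.24, -2.27, -0.3]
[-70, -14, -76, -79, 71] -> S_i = Random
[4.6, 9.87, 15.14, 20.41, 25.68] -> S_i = 4.60 + 5.27*i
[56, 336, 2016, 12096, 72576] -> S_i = 56*6^i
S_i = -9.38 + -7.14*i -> [-9.38, -16.52, -23.66, -30.8, -37.94]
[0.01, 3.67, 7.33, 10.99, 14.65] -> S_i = 0.01 + 3.66*i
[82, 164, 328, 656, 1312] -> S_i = 82*2^i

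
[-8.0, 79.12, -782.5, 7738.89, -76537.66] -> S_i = -8.00*(-9.89)^i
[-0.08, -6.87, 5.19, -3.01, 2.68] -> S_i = Random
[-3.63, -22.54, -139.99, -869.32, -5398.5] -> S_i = -3.63*6.21^i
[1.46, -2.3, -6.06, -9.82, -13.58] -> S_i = 1.46 + -3.76*i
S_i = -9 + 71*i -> [-9, 62, 133, 204, 275]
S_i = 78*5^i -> [78, 390, 1950, 9750, 48750]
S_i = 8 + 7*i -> [8, 15, 22, 29, 36]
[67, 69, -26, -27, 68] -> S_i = Random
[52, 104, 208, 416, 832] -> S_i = 52*2^i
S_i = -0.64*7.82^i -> [-0.64, -5.0, -39.14, -306.06, -2393.35]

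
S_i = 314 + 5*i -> [314, 319, 324, 329, 334]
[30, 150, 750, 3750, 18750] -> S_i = 30*5^i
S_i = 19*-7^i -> [19, -133, 931, -6517, 45619]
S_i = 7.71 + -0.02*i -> [7.71, 7.69, 7.67, 7.65, 7.63]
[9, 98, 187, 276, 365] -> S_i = 9 + 89*i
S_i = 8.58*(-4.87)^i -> [8.58, -41.78, 203.49, -991.0, 4826.18]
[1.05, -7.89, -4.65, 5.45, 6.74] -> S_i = Random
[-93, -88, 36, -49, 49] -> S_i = Random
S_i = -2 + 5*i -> [-2, 3, 8, 13, 18]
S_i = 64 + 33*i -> [64, 97, 130, 163, 196]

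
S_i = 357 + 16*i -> [357, 373, 389, 405, 421]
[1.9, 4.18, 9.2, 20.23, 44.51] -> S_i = 1.90*2.20^i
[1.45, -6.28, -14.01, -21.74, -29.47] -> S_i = 1.45 + -7.73*i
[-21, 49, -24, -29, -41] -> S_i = Random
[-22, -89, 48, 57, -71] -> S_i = Random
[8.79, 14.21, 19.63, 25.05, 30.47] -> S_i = 8.79 + 5.42*i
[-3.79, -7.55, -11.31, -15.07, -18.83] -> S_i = -3.79 + -3.76*i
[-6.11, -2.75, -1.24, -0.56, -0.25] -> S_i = -6.11*0.45^i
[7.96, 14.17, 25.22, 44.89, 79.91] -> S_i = 7.96*1.78^i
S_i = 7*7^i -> [7, 49, 343, 2401, 16807]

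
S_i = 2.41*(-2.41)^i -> [2.41, -5.81, 14.0, -33.73, 81.3]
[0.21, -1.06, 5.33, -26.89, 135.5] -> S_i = 0.21*(-5.04)^i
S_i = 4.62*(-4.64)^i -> [4.62, -21.44, 99.47, -461.53, 2141.48]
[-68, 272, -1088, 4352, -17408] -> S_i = -68*-4^i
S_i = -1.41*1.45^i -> [-1.41, -2.04, -2.96, -4.3, -6.23]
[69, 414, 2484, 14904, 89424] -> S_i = 69*6^i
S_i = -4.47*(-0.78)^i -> [-4.47, 3.49, -2.72, 2.12, -1.65]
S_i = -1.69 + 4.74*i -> [-1.69, 3.05, 7.79, 12.53, 17.27]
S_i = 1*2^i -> [1, 2, 4, 8, 16]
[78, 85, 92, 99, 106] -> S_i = 78 + 7*i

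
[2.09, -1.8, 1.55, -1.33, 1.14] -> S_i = 2.09*(-0.86)^i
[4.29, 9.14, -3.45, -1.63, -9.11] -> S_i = Random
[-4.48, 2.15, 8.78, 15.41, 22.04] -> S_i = -4.48 + 6.63*i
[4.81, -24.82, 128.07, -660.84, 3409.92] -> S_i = 4.81*(-5.16)^i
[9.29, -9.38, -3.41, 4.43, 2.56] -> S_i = Random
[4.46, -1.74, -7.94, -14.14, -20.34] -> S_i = 4.46 + -6.20*i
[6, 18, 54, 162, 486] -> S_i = 6*3^i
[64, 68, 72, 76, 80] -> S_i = 64 + 4*i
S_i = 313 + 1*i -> [313, 314, 315, 316, 317]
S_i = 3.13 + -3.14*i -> [3.13, -0.01, -3.15, -6.29, -9.43]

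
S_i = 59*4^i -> [59, 236, 944, 3776, 15104]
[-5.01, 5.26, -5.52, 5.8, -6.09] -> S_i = -5.01*(-1.05)^i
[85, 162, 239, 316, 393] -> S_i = 85 + 77*i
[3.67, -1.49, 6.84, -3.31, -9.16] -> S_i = Random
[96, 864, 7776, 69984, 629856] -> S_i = 96*9^i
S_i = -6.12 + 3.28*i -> [-6.12, -2.84, 0.44, 3.72, 7.0]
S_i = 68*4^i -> [68, 272, 1088, 4352, 17408]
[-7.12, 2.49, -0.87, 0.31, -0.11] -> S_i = -7.12*(-0.35)^i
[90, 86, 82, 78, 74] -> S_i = 90 + -4*i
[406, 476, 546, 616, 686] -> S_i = 406 + 70*i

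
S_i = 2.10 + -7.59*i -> [2.1, -5.49, -13.08, -20.67, -28.26]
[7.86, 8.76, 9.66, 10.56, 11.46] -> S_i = 7.86 + 0.90*i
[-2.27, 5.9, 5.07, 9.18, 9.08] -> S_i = Random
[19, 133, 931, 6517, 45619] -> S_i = 19*7^i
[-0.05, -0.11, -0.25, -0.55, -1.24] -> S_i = -0.05*2.23^i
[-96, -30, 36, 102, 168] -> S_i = -96 + 66*i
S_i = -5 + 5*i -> [-5, 0, 5, 10, 15]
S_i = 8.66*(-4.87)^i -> [8.66, -42.17, 205.39, -1000.24, 4871.18]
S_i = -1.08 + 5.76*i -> [-1.08, 4.68, 10.44, 16.2, 21.96]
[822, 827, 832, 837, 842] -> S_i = 822 + 5*i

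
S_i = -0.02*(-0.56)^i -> [-0.02, 0.01, -0.01, 0.0, -0.0]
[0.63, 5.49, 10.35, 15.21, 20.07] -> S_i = 0.63 + 4.86*i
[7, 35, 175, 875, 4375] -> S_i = 7*5^i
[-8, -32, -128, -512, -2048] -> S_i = -8*4^i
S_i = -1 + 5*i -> [-1, 4, 9, 14, 19]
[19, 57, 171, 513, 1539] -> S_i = 19*3^i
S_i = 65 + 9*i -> [65, 74, 83, 92, 101]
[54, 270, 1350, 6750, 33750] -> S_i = 54*5^i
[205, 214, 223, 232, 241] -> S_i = 205 + 9*i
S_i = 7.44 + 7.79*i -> [7.44, 15.23, 23.02, 30.81, 38.6]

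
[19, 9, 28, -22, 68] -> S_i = Random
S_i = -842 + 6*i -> [-842, -836, -830, -824, -818]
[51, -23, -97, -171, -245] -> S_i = 51 + -74*i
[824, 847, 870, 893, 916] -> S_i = 824 + 23*i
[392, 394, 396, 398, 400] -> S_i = 392 + 2*i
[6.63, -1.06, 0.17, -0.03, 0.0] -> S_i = 6.63*(-0.16)^i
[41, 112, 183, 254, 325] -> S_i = 41 + 71*i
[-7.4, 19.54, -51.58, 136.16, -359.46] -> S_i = -7.40*(-2.64)^i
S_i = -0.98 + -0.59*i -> [-0.98, -1.57, -2.16, -2.75, -3.34]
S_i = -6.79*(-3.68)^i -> [-6.79, 24.99, -91.95, 338.39, -1245.26]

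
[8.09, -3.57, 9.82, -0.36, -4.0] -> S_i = Random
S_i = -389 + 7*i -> [-389, -382, -375, -368, -361]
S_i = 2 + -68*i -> [2, -66, -134, -202, -270]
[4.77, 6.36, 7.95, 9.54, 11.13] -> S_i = 4.77 + 1.59*i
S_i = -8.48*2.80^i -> [-8.48, -23.74, -66.48, -186.15, -521.23]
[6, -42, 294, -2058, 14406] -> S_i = 6*-7^i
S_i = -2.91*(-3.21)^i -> [-2.91, 9.34, -29.98, 96.25, -308.97]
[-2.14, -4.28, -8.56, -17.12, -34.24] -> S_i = -2.14*2.00^i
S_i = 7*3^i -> [7, 21, 63, 189, 567]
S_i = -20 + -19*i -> [-20, -39, -58, -77, -96]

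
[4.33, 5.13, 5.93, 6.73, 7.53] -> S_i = 4.33 + 0.80*i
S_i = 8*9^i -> [8, 72, 648, 5832, 52488]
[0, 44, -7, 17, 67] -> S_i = Random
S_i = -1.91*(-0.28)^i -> [-1.91, 0.53, -0.15, 0.04, -0.01]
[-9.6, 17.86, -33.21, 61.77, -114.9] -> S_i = -9.60*(-1.86)^i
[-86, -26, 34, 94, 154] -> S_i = -86 + 60*i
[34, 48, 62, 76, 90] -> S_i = 34 + 14*i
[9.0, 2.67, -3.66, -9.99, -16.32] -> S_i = 9.00 + -6.33*i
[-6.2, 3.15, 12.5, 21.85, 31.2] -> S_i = -6.20 + 9.35*i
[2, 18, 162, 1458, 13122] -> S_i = 2*9^i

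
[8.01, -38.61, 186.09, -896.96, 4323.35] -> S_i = 8.01*(-4.82)^i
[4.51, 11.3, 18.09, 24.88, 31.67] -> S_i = 4.51 + 6.79*i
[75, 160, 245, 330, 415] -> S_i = 75 + 85*i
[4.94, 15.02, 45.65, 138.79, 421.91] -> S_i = 4.94*3.04^i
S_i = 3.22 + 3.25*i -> [3.22, 6.47, 9.72, 12.97, 16.22]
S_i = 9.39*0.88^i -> [9.39, 8.26, 7.27, 6.4, 5.63]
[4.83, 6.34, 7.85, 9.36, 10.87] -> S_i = 4.83 + 1.51*i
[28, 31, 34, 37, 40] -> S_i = 28 + 3*i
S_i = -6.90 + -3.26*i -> [-6.9, -10.16, -13.42, -16.68, -19.94]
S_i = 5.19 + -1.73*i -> [5.19, 3.46, 1.73, 0.0, -1.73]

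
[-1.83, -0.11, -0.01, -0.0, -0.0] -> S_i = -1.83*0.06^i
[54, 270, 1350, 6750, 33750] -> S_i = 54*5^i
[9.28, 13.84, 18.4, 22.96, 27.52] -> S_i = 9.28 + 4.56*i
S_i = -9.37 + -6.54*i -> [-9.37, -15.91, -22.45, -28.99, -35.53]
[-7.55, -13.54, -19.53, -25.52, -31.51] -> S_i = -7.55 + -5.99*i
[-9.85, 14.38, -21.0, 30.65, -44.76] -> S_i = -9.85*(-1.46)^i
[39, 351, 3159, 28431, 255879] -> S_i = 39*9^i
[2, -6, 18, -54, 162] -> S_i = 2*-3^i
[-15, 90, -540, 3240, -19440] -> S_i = -15*-6^i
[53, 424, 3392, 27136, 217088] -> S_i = 53*8^i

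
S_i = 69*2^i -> [69, 138, 276, 552, 1104]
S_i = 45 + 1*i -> [45, 46, 47, 48, 49]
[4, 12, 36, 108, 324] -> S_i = 4*3^i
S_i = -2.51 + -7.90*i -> [-2.51, -10.41, -18.31, -26.21, -34.11]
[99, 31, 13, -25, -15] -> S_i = Random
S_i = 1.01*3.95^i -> [1.01, 3.99, 15.76, 62.25, 245.87]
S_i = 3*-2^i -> [3, -6, 12, -24, 48]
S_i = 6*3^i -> [6, 18, 54, 162, 486]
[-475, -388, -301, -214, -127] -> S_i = -475 + 87*i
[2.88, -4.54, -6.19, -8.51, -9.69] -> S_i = Random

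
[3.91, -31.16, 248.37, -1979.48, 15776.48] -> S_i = 3.91*(-7.97)^i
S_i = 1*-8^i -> [1, -8, 64, -512, 4096]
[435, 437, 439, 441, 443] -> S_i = 435 + 2*i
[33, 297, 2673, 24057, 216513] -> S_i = 33*9^i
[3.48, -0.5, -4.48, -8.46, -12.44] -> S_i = 3.48 + -3.98*i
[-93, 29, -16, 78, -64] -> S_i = Random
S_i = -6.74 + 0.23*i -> [-6.74, -6.51, -6.28, -6.05, -5.82]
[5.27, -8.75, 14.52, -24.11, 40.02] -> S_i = 5.27*(-1.66)^i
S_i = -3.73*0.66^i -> [-3.73, -2.46, -1.62, -1.07, -0.71]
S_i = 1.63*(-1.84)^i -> [1.63, -3.0, 5.52, -10.15, 18.68]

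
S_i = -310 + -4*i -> [-310, -314, -318, -322, -326]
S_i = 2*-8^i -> [2, -16, 128, -1024, 8192]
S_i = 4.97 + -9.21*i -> [4.97, -4.24, -13.45, -22.66, -31.87]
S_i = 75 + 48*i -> [75, 123, 171, 219, 267]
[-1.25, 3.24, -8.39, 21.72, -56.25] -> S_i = -1.25*(-2.59)^i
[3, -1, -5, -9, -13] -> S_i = 3 + -4*i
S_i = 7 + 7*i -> [7, 14, 21, 28, 35]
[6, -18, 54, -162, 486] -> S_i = 6*-3^i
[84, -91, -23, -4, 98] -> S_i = Random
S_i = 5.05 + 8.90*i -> [5.05, 13.95, 22.85, 31.75, 40.65]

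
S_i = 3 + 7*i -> [3, 10, 17, 24, 31]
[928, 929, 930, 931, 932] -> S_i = 928 + 1*i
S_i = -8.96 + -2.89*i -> [-8.96, -11.85, -14.74, -17.63, -20.52]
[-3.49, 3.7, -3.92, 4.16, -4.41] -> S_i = -3.49*(-1.06)^i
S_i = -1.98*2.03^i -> [-1.98, -4.02, -8.16, -16.56, -33.62]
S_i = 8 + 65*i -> [8, 73, 138, 203, 268]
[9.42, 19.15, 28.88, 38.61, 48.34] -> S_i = 9.42 + 9.73*i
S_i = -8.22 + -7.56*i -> [-8.22, -15.78, -23.34, -30.9, -38.46]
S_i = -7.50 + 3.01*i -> [-7.5, -4.49, -1.48, 1.53, 4.54]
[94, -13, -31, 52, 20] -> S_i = Random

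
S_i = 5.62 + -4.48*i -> [5.62, 1.14, -3.34, -7.82, -12.3]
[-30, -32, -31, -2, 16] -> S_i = Random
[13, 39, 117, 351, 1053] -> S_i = 13*3^i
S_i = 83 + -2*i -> [83, 81, 79, 77, 75]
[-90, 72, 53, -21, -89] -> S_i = Random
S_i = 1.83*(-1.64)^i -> [1.83, -3.0, 4.92, -8.07, 13.24]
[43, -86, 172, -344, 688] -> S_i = 43*-2^i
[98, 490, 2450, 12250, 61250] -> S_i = 98*5^i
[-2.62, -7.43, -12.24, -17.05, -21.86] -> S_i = -2.62 + -4.81*i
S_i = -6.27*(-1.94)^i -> [-6.27, 12.16, -23.6, 45.78, -88.81]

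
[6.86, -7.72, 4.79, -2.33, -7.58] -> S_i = Random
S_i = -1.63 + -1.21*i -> [-1.63, -2.84, -4.05, -5.26, -6.47]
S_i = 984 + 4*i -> [984, 988, 992, 996, 1000]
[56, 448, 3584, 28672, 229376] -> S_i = 56*8^i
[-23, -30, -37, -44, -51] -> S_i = -23 + -7*i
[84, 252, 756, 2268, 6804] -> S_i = 84*3^i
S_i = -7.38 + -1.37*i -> [-7.38, -8.75, -10.12, -11.49, -12.86]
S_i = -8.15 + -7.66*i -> [-8.15, -15.81, -23.47, -31.13, -38.79]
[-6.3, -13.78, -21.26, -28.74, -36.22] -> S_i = -6.30 + -7.48*i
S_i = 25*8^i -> [25, 200, 1600, 12800, 102400]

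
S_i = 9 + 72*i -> [9, 81, 153, 225, 297]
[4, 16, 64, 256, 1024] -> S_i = 4*4^i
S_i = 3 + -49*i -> [3, -46, -95, -144, -193]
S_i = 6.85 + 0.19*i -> [6.85, 7.04, 7.23, 7.42, 7.61]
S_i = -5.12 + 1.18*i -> [-5.12, -3.94, -2.76, -1.58, -0.4]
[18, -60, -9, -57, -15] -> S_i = Random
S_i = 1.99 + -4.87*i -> [1.99, -2.88, -7.75, -12.62, -17.49]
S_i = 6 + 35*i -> [6, 41, 76, 111, 146]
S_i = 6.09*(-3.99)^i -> [6.09, -24.3, 96.95, -386.84, 1543.51]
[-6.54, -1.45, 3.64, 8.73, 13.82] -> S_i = -6.54 + 5.09*i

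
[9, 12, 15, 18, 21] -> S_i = 9 + 3*i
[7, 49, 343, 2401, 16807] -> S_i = 7*7^i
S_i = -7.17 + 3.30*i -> [-7.17, -3.87, -0.57, 2.73, 6.03]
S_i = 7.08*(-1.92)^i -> [7.08, -13.59, 26.1, -50.11, 96.21]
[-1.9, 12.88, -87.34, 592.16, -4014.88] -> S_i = -1.90*(-6.78)^i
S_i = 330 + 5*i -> [330, 335, 340, 345, 350]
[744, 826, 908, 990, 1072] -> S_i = 744 + 82*i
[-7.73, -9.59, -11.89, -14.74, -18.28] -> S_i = -7.73*1.24^i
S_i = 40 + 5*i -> [40, 45, 50, 55, 60]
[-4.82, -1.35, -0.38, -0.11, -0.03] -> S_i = -4.82*0.28^i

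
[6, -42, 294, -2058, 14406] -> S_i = 6*-7^i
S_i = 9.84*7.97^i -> [9.84, 78.42, 625.05, 4981.61, 39703.46]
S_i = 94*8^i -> [94, 752, 6016, 48128, 385024]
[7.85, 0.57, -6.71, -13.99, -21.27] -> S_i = 7.85 + -7.28*i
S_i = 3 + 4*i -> [3, 7, 11, 15, 19]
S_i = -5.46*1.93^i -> [-5.46, -10.54, -20.34, -39.25, -75.76]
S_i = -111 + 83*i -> [-111, -28, 55, 138, 221]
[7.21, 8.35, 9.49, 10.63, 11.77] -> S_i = 7.21 + 1.14*i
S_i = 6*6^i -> [6, 36, 216, 1296, 7776]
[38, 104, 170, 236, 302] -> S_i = 38 + 66*i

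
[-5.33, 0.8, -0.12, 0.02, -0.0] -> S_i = -5.33*(-0.15)^i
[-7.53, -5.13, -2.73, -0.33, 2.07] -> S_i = -7.53 + 2.40*i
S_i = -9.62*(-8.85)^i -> [-9.62, 85.14, -753.46, 6668.14, -59013.06]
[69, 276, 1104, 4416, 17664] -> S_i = 69*4^i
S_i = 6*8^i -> [6, 48, 384, 3072, 24576]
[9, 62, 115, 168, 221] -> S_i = 9 + 53*i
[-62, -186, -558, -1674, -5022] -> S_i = -62*3^i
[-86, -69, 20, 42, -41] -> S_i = Random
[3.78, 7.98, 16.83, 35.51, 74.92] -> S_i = 3.78*2.11^i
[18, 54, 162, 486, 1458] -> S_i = 18*3^i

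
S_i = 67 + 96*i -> [67, 163, 259, 355, 451]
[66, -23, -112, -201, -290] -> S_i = 66 + -89*i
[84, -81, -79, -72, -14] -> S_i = Random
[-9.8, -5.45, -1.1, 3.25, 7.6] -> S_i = -9.80 + 4.35*i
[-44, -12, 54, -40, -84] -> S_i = Random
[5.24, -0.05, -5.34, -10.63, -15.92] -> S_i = 5.24 + -5.29*i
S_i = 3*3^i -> [3, 9, 27, 81, 243]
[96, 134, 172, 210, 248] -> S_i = 96 + 38*i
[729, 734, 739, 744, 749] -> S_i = 729 + 5*i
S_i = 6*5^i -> [6, 30, 150, 750, 3750]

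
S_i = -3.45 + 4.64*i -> [-3.45, 1.19, 5.83, 10.47, 15.11]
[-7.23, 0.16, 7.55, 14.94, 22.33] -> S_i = -7.23 + 7.39*i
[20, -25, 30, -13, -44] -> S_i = Random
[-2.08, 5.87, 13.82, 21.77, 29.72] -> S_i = -2.08 + 7.95*i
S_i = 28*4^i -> [28, 112, 448, 1792, 7168]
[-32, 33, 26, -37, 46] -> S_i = Random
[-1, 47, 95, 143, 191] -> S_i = -1 + 48*i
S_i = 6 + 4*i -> [6, 10, 14, 18, 22]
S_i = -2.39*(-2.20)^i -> [-2.39, 5.26, -11.57, 25.45, -55.99]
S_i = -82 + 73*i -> [-82, -9, 64, 137, 210]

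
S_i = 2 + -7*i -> [2, -5, -12, -19, -26]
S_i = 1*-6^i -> [1, -6, 36, -216, 1296]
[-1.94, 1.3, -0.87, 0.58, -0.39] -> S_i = -1.94*(-0.67)^i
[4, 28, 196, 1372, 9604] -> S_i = 4*7^i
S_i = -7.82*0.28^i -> [-7.82, -2.19, -0.61, -0.17, -0.05]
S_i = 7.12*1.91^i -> [7.12, 13.6, 25.97, 49.61, 94.76]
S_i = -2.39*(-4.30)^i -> [-2.39, 10.28, -44.19, 190.02, -817.09]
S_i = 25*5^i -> [25, 125, 625, 3125, 15625]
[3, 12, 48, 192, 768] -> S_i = 3*4^i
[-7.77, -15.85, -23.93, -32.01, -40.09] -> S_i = -7.77 + -8.08*i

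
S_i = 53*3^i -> [53, 159, 477, 1431, 4293]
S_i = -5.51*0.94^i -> [-5.51, -5.18, -4.87, -4.58, -4.3]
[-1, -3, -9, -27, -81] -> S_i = -1*3^i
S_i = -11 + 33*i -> [-11, 22, 55, 88, 121]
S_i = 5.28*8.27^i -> [5.28, 43.67, 361.11, 2986.42, 24697.67]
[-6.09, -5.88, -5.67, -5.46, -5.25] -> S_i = -6.09 + 0.21*i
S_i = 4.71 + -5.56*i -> [4.71, -0.85, -6.41, -11.97, -17.53]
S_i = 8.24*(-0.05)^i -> [8.24, -0.41, 0.02, -0.0, 0.0]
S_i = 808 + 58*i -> [808, 866, 924, 982, 1040]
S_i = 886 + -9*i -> [886, 877, 868, 859, 850]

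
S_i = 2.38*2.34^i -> [2.38, 5.57, 13.03, 30.49, 71.36]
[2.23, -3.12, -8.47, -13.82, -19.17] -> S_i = 2.23 + -5.35*i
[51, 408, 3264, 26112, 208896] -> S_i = 51*8^i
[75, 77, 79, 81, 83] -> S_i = 75 + 2*i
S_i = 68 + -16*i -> [68, 52, 36, 20, 4]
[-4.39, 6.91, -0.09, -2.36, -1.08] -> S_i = Random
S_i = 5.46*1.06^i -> [5.46, 5.79, 6.13, 6.5, 6.89]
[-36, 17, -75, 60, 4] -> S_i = Random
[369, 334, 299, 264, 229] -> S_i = 369 + -35*i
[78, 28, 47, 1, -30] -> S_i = Random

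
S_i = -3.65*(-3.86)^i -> [-3.65, 14.09, -54.38, 209.92, -810.29]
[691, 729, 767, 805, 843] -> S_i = 691 + 38*i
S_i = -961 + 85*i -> [-961, -876, -791, -706, -621]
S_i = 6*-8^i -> [6, -48, 384, -3072, 24576]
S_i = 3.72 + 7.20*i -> [3.72, 10.92, 18.12, 25.32, 32.52]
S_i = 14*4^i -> [14, 56, 224, 896, 3584]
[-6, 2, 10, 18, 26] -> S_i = -6 + 8*i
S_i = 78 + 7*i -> [78, 85, 92, 99, 106]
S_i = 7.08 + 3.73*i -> [7.08, 10.81, 14.54, 18.27, 22.0]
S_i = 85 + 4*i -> [85, 89, 93, 97, 101]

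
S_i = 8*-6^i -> [8, -48, 288, -1728, 10368]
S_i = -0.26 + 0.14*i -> [-0.26, -0.12, 0.02, 0.16, 0.3]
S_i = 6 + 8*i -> [6, 14, 22, 30, 38]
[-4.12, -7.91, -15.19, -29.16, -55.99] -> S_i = -4.12*1.92^i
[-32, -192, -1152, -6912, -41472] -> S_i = -32*6^i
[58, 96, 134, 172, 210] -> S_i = 58 + 38*i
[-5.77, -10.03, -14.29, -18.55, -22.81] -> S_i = -5.77 + -4.26*i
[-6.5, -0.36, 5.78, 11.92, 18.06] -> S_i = -6.50 + 6.14*i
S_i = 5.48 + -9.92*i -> [5.48, -4.44, -14.36, -24.28, -34.2]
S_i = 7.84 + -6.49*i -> [7.84, 1.35, -5.14, -11.63, -18.12]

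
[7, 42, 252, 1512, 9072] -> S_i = 7*6^i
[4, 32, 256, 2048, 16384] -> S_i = 4*8^i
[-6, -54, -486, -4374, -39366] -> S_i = -6*9^i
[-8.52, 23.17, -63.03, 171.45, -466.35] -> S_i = -8.52*(-2.72)^i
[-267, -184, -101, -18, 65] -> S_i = -267 + 83*i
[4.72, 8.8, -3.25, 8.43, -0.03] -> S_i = Random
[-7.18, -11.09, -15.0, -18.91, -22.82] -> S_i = -7.18 + -3.91*i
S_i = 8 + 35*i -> [8, 43, 78, 113, 148]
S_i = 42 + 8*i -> [42, 50, 58, 66, 74]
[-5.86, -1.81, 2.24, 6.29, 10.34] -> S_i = -5.86 + 4.05*i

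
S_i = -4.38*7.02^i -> [-4.38, -30.75, -215.85, -1515.25, -10637.08]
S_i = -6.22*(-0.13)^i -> [-6.22, 0.81, -0.11, 0.01, -0.0]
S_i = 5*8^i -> [5, 40, 320, 2560, 20480]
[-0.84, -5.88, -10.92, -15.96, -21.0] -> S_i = -0.84 + -5.04*i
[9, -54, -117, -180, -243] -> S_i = 9 + -63*i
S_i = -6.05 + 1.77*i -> [-6.05, -4.28, -2.51, -0.74, 1.03]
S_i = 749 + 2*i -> [749, 751, 753, 755, 757]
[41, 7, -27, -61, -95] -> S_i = 41 + -34*i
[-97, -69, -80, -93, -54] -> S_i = Random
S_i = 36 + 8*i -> [36, 44, 52, 60, 68]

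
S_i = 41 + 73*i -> [41, 114, 187, 260, 333]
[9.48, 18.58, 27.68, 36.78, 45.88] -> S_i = 9.48 + 9.10*i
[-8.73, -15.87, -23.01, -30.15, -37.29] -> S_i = -8.73 + -7.14*i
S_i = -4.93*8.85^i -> [-4.93, -43.63, -386.13, -3417.25, -30242.66]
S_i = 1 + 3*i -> [1, 4, 7, 10, 13]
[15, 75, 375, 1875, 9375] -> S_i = 15*5^i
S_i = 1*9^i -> [1, 9, 81, 729, 6561]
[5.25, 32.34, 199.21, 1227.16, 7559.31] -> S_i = 5.25*6.16^i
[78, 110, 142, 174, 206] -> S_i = 78 + 32*i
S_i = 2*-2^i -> [2, -4, 8, -16, 32]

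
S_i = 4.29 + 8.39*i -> [4.29, 12.68, 21.07, 29.46, 37.85]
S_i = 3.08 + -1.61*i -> [3.08, 1.47, -0.14, -1.75, -3.36]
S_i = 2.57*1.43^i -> [2.57, 3.68, 5.26, 7.52, 10.75]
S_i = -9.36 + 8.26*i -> [-9.36, -1.1, 7.16, 15.42, 23.68]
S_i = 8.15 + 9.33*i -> [8.15, 17.48, 26.81, 36.14, 45.47]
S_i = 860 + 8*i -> [860, 868, 876, 884, 892]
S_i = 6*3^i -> [6, 18, 54, 162, 486]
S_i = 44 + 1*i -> [44, 45, 46, 47, 48]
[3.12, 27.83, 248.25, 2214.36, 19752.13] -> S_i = 3.12*8.92^i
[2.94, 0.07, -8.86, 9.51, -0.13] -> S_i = Random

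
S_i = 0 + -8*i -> [0, -8, -16, -24, -32]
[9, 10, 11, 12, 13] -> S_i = 9 + 1*i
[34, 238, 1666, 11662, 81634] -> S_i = 34*7^i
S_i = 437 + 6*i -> [437, 443, 449, 455, 461]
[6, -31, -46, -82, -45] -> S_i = Random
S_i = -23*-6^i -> [-23, 138, -828, 4968, -29808]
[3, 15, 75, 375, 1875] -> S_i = 3*5^i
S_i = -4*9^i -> [-4, -36, -324, -2916, -26244]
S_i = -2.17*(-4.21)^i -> [-2.17, 9.14, -38.46, 161.92, -681.69]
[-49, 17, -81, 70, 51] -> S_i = Random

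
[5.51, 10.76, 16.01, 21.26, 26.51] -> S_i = 5.51 + 5.25*i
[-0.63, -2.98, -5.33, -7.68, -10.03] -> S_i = -0.63 + -2.35*i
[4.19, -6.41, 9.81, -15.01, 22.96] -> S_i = 4.19*(-1.53)^i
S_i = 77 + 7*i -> [77, 84, 91, 98, 105]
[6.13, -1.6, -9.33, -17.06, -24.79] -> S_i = 6.13 + -7.73*i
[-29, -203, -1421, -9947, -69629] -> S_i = -29*7^i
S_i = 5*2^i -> [5, 10, 20, 40, 80]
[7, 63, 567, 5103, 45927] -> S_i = 7*9^i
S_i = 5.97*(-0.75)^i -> [5.97, -4.48, 3.36, -2.52, 1.89]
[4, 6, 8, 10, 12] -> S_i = 4 + 2*i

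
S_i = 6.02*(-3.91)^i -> [6.02, -23.54, 92.03, -359.85, 1407.03]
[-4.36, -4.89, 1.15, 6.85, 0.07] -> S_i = Random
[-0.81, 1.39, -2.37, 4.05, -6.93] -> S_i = -0.81*(-1.71)^i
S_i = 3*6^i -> [3, 18, 108, 648, 3888]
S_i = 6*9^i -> [6, 54, 486, 4374, 39366]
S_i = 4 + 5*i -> [4, 9, 14, 19, 24]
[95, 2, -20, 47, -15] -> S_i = Random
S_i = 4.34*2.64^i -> [4.34, 11.46, 30.25, 79.85, 210.82]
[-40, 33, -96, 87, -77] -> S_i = Random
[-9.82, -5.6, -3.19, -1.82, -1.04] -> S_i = -9.82*0.57^i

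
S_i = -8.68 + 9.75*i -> [-8.68, 1.07, 10.82, 20.57, 30.32]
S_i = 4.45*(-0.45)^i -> [4.45, -2.0, 0.9, -0.41, 0.18]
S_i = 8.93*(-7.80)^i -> [8.93, -69.65, 543.3, -4237.75, 33054.45]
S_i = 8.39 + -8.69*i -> [8.39, -0.3, -8.99, -17.68, -26.37]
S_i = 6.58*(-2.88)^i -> [6.58, -18.95, 54.58, -157.18, 452.68]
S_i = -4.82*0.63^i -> [-4.82, -3.04, -1.91, -1.21, -0.76]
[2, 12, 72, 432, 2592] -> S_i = 2*6^i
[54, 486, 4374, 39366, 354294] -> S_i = 54*9^i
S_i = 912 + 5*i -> [912, 917, 922, 927, 932]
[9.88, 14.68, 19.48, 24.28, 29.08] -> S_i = 9.88 + 4.80*i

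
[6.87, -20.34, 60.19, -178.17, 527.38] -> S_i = 6.87*(-2.96)^i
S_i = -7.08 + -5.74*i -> [-7.08, -12.82, -18.56, -24.3, -30.04]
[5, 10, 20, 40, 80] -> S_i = 5*2^i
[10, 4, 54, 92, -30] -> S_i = Random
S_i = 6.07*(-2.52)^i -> [6.07, -15.3, 38.55, -97.14, 244.79]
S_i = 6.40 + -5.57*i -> [6.4, 0.83, -4.74, -10.31, -15.88]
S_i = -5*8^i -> [-5, -40, -320, -2560, -20480]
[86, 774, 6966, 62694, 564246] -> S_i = 86*9^i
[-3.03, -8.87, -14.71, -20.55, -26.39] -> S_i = -3.03 + -5.84*i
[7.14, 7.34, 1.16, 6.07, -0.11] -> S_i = Random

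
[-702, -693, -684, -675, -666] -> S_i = -702 + 9*i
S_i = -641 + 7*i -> [-641, -634, -627, -620, -613]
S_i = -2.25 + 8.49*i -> [-2.25, 6.24, 14.73, 23.22, 31.71]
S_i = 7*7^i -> [7, 49, 343, 2401, 16807]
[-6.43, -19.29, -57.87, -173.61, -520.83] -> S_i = -6.43*3.00^i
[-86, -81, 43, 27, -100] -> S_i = Random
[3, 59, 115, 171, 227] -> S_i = 3 + 56*i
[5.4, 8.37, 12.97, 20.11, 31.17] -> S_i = 5.40*1.55^i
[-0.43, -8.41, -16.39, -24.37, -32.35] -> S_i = -0.43 + -7.98*i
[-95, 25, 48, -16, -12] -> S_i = Random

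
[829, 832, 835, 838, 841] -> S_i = 829 + 3*i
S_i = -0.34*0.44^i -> [-0.34, -0.15, -0.07, -0.03, -0.01]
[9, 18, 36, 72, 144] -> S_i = 9*2^i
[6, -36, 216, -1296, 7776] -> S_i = 6*-6^i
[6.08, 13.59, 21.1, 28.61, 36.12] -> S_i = 6.08 + 7.51*i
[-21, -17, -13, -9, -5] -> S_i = -21 + 4*i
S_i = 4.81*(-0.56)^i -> [4.81, -2.69, 1.51, -0.84, 0.47]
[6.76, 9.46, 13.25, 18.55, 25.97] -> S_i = 6.76*1.40^i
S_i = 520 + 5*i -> [520, 525, 530, 535, 540]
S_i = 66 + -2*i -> [66, 64, 62, 60, 58]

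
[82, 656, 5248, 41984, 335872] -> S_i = 82*8^i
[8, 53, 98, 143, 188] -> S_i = 8 + 45*i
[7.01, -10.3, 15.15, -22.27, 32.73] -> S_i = 7.01*(-1.47)^i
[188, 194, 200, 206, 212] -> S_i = 188 + 6*i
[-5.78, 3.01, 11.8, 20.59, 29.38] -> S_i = -5.78 + 8.79*i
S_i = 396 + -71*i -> [396, 325, 254, 183, 112]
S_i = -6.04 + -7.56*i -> [-6.04, -13.6, -21.16, -28.72, -36.28]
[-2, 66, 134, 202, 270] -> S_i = -2 + 68*i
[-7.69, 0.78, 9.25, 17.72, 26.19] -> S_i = -7.69 + 8.47*i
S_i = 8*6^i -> [8, 48, 288, 1728, 10368]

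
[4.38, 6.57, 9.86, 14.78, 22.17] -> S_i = 4.38*1.50^i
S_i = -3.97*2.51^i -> [-3.97, -9.96, -25.01, -62.78, -157.57]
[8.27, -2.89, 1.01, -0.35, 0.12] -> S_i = 8.27*(-0.35)^i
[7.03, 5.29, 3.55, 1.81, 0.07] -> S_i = 7.03 + -1.74*i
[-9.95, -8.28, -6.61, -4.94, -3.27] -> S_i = -9.95 + 1.67*i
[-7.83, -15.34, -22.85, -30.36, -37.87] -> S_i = -7.83 + -7.51*i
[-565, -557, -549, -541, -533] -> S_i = -565 + 8*i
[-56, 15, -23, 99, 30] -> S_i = Random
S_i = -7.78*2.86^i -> [-7.78, -22.25, -63.64, -182.0, -520.53]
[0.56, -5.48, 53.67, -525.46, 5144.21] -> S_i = 0.56*(-9.79)^i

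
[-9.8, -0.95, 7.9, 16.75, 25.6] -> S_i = -9.80 + 8.85*i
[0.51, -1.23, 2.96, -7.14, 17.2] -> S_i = 0.51*(-2.41)^i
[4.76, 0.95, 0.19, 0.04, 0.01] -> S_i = 4.76*0.20^i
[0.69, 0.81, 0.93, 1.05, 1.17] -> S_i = 0.69 + 0.12*i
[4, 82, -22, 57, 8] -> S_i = Random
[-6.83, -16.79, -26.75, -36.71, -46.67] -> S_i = -6.83 + -9.96*i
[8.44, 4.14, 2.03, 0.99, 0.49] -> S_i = 8.44*0.49^i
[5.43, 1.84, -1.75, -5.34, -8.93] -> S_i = 5.43 + -3.59*i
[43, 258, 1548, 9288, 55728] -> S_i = 43*6^i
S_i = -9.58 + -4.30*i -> [-9.58, -13.88, -18.18, -22.48, -26.78]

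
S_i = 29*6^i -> [29, 174, 1044, 6264, 37584]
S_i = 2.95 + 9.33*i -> [2.95, 12.28, 21.61, 30.94, 40.27]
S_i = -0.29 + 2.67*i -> [-0.29, 2.38, 5.05, 7.72, 10.39]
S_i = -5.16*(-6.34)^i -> [-5.16, 32.71, -207.41, 1314.97, -8336.94]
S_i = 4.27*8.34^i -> [4.27, 35.61, 297.0, 2477.0, 20658.18]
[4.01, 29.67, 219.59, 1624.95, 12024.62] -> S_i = 4.01*7.40^i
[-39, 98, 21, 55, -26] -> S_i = Random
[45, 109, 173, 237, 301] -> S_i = 45 + 64*i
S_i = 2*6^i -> [2, 12, 72, 432, 2592]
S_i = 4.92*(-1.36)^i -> [4.92, -6.69, 9.1, -12.38, 16.83]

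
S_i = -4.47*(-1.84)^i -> [-4.47, 8.22, -15.13, 27.85, -51.24]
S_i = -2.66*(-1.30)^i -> [-2.66, 3.46, -4.5, 5.84, -7.6]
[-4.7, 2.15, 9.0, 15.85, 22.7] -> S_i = -4.70 + 6.85*i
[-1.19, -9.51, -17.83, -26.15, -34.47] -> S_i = -1.19 + -8.32*i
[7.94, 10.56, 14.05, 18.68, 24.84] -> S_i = 7.94*1.33^i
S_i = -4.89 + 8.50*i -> [-4.89, 3.61, 12.11, 20.61, 29.11]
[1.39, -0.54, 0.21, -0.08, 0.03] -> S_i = 1.39*(-0.39)^i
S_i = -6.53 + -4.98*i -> [-6.53, -11.51, -16.49, -21.47, -26.45]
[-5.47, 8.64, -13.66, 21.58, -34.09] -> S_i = -5.47*(-1.58)^i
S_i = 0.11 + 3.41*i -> [0.11, 3.52, 6.93, 10.34, 13.75]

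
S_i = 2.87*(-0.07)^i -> [2.87, -0.2, 0.01, -0.0, 0.0]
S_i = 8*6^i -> [8, 48, 288, 1728, 10368]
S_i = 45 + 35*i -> [45, 80, 115, 150, 185]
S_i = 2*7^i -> [2, 14, 98, 686, 4802]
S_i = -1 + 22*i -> [-1, 21, 43, 65, 87]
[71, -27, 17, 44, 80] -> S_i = Random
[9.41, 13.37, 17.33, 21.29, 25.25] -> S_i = 9.41 + 3.96*i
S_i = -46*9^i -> [-46, -414, -3726, -33534, -301806]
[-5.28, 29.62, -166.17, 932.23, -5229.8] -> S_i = -5.28*(-5.61)^i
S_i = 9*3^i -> [9, 27, 81, 243, 729]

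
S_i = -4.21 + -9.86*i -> [-4.21, -14.07, -23.93, -33.79, -43.65]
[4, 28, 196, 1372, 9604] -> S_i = 4*7^i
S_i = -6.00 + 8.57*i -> [-6.0, 2.57, 11.14, 19.71, 28.28]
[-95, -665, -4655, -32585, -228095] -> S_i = -95*7^i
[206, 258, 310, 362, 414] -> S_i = 206 + 52*i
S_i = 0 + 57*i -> [0, 57, 114, 171, 228]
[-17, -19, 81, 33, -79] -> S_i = Random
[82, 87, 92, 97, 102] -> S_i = 82 + 5*i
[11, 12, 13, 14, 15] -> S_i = 11 + 1*i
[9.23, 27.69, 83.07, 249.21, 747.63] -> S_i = 9.23*3.00^i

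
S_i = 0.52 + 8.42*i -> [0.52, 8.94, 17.36, 25.78, 34.2]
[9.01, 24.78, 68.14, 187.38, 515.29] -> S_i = 9.01*2.75^i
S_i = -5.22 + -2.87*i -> [-5.22, -8.09, -10.96, -13.83, -16.7]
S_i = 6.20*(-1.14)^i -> [6.2, -7.07, 8.06, -9.19, 10.47]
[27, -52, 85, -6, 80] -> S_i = Random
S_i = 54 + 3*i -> [54, 57, 60, 63, 66]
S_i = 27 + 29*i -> [27, 56, 85, 114, 143]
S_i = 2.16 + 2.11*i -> [2.16, 4.27, 6.38, 8.49, 10.6]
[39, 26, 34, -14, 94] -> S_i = Random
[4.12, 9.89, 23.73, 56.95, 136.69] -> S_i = 4.12*2.40^i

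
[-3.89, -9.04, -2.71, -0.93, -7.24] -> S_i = Random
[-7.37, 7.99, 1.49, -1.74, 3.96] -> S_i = Random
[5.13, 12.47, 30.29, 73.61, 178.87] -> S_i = 5.13*2.43^i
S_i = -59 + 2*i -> [-59, -57, -55, -53, -51]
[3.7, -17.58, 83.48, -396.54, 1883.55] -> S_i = 3.70*(-4.75)^i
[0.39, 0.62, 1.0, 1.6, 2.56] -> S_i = 0.39*1.60^i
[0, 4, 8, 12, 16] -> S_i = 0 + 4*i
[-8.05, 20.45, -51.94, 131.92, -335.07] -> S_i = -8.05*(-2.54)^i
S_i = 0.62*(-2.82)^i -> [0.62, -1.75, 4.93, -13.9, 39.21]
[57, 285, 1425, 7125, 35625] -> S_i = 57*5^i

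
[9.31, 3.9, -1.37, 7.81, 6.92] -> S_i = Random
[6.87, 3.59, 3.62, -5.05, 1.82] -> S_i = Random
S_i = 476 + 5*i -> [476, 481, 486, 491, 496]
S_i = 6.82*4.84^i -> [6.82, 33.01, 159.76, 773.25, 3742.53]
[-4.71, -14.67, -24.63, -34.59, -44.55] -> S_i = -4.71 + -9.96*i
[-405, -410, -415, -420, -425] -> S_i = -405 + -5*i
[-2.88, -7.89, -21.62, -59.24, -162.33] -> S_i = -2.88*2.74^i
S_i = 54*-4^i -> [54, -216, 864, -3456, 13824]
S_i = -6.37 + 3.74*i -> [-6.37, -2.63, 1.11, 4.85, 8.59]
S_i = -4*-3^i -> [-4, 12, -36, 108, -324]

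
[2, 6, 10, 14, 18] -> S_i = 2 + 4*i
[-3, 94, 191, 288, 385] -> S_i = -3 + 97*i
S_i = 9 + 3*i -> [9, 12, 15, 18, 21]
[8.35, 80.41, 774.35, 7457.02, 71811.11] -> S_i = 8.35*9.63^i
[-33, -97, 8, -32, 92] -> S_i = Random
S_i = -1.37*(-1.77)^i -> [-1.37, 2.42, -4.29, 7.6, -13.45]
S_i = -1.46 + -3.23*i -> [-1.46, -4.69, -7.92, -11.15, -14.38]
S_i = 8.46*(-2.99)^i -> [8.46, -25.3, 75.63, -226.14, 676.17]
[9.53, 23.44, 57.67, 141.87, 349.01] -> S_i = 9.53*2.46^i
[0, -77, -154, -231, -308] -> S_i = 0 + -77*i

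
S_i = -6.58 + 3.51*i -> [-6.58, -3.07, 0.44, 3.95, 7.46]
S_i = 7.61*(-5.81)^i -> [7.61, -44.21, 256.88, -1492.5, 8671.4]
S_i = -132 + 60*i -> [-132, -72, -12, 48, 108]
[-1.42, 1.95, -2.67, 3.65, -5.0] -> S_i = -1.42*(-1.37)^i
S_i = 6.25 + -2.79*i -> [6.25, 3.46, 0.67, -2.12, -4.91]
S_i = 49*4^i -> [49, 196, 784, 3136, 12544]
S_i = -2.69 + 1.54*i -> [-2.69, -1.15, 0.39, 1.93, 3.47]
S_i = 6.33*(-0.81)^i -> [6.33, -5.13, 4.15, -3.36, 2.72]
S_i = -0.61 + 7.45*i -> [-0.61, 6.84, 14.29, 21.74, 29.19]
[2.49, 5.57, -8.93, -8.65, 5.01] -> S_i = Random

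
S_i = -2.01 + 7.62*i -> [-2.01, 5.61, 13.23, 20.85, 28.47]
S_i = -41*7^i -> [-41, -287, -2009, -14063, -98441]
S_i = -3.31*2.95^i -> [-3.31, -9.76, -28.81, -84.98, -250.68]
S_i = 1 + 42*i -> [1, 43, 85, 127, 169]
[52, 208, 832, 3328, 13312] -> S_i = 52*4^i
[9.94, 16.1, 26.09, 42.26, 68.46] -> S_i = 9.94*1.62^i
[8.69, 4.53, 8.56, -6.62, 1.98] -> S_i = Random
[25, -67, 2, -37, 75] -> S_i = Random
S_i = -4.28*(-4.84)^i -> [-4.28, 20.72, -100.26, 485.27, -2348.69]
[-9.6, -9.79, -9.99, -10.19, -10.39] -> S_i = -9.60*1.02^i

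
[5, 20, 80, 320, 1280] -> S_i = 5*4^i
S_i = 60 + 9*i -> [60, 69, 78, 87, 96]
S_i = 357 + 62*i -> [357, 419, 481, 543, 605]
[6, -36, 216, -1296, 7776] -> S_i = 6*-6^i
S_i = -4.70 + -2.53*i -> [-4.7, -7.23, -9.76, -12.29, -14.82]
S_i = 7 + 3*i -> [7, 10, 13, 16, 19]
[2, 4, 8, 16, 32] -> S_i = 2*2^i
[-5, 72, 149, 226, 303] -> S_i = -5 + 77*i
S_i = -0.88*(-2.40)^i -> [-0.88, 2.11, -5.07, 12.17, -29.2]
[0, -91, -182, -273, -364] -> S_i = 0 + -91*i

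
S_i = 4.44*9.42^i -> [4.44, 41.82, 393.99, 3711.38, 34961.22]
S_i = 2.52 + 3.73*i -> [2.52, 6.25, 9.98, 13.71, 17.44]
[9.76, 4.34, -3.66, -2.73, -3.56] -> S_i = Random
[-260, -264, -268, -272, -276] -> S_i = -260 + -4*i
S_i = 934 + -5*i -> [934, 929, 924, 919, 914]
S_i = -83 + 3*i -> [-83, -80, -77, -74, -71]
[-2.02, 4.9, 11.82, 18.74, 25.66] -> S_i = -2.02 + 6.92*i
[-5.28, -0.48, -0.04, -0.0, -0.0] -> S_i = -5.28*0.09^i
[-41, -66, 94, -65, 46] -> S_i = Random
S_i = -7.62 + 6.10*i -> [-7.62, -1.52, 4.58, 10.68, 16.78]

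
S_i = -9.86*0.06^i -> [-9.86, -0.59, -0.04, -0.0, -0.0]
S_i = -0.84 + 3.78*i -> [-0.84, 2.94, 6.72, 10.5, 14.28]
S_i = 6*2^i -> [6, 12, 24, 48, 96]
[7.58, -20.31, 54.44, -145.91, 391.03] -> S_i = 7.58*(-2.68)^i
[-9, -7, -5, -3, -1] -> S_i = -9 + 2*i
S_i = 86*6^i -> [86, 516, 3096, 18576, 111456]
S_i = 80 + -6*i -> [80, 74, 68, 62, 56]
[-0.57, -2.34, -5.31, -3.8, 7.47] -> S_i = Random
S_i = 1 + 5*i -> [1, 6, 11, 16, 21]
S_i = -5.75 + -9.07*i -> [-5.75, -14.82, -23.89, -32.96, -42.03]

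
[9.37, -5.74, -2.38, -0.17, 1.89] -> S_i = Random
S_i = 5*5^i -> [5, 25, 125, 625, 3125]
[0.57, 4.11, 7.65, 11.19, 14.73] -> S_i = 0.57 + 3.54*i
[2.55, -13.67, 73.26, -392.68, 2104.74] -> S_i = 2.55*(-5.36)^i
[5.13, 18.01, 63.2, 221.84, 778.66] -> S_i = 5.13*3.51^i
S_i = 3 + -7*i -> [3, -4, -11, -18, -25]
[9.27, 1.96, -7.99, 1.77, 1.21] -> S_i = Random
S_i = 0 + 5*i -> [0, 5, 10, 15, 20]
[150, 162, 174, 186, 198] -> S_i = 150 + 12*i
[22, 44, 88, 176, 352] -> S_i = 22*2^i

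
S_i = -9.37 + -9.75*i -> [-9.37, -19.12, -28.87, -38.62, -48.37]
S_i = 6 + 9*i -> [6, 15, 24, 33, 42]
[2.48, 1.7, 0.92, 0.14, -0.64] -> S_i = 2.48 + -0.78*i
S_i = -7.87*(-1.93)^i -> [-7.87, 15.19, -29.31, 56.58, -109.2]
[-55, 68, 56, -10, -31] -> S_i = Random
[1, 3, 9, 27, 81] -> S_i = 1*3^i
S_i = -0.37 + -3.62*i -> [-0.37, -3.99, -7.61, -11.23, -14.85]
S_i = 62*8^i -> [62, 496, 3968, 31744, 253952]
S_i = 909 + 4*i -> [909, 913, 917, 921, 925]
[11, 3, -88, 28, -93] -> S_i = Random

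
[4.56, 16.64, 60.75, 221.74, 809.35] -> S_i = 4.56*3.65^i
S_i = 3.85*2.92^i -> [3.85, 11.24, 32.83, 95.85, 279.89]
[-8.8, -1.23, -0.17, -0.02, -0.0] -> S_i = -8.80*0.14^i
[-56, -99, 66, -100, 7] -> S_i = Random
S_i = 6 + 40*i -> [6, 46, 86, 126, 166]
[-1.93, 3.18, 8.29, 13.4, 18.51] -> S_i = -1.93 + 5.11*i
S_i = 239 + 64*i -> [239, 303, 367, 431, 495]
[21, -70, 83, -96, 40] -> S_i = Random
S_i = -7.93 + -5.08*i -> [-7.93, -13.01, -18.09, -23.17, -28.25]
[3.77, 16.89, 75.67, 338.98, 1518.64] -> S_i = 3.77*4.48^i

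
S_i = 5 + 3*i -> [5, 8, 11, 14, 17]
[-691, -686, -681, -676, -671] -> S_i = -691 + 5*i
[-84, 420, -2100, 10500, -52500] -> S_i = -84*-5^i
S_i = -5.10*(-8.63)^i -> [-5.1, 44.01, -379.83, 3277.95, -28288.72]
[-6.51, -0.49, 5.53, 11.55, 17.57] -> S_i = -6.51 + 6.02*i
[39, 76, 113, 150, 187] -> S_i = 39 + 37*i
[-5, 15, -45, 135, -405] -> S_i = -5*-3^i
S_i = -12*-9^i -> [-12, 108, -972, 8748, -78732]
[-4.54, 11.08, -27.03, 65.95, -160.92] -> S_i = -4.54*(-2.44)^i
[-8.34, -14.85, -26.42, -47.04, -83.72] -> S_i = -8.34*1.78^i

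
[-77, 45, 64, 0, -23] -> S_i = Random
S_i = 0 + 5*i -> [0, 5, 10, 15, 20]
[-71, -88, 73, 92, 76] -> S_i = Random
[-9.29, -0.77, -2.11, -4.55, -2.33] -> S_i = Random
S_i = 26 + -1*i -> [26, 25, 24, 23, 22]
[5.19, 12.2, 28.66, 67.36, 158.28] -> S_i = 5.19*2.35^i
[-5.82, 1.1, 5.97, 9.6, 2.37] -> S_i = Random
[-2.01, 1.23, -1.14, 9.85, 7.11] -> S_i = Random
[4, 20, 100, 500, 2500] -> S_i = 4*5^i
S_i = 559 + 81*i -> [559, 640, 721, 802, 883]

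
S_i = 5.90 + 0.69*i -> [5.9, 6.59, 7.28, 7.97, 8.66]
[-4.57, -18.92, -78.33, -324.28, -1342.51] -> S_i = -4.57*4.14^i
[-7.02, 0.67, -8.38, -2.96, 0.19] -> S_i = Random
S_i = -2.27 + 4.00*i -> [-2.27, 1.73, 5.73, 9.73, 13.73]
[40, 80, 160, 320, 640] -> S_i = 40*2^i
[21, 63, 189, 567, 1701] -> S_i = 21*3^i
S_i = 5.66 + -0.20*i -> [5.66, 5.46, 5.26, 5.06, 4.86]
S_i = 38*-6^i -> [38, -228, 1368, -8208, 49248]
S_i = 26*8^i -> [26, 208, 1664, 13312, 106496]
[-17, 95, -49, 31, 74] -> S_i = Random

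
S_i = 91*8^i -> [91, 728, 5824, 46592, 372736]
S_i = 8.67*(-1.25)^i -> [8.67, -10.84, 13.55, -16.93, 21.17]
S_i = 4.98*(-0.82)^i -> [4.98, -4.08, 3.35, -2.75, 2.25]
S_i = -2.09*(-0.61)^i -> [-2.09, 1.27, -0.78, 0.47, -0.29]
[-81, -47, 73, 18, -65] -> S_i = Random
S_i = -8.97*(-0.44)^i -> [-8.97, 3.95, -1.74, 0.76, -0.34]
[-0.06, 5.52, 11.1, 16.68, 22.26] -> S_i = -0.06 + 5.58*i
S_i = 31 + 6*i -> [31, 37, 43, 49, 55]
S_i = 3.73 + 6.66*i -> [3.73, 10.39, 17.05, 23.71, 30.37]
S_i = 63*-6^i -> [63, -378, 2268, -13608, 81648]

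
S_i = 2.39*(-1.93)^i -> [2.39, -4.61, 8.9, -17.18, 33.16]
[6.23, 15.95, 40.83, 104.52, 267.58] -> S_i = 6.23*2.56^i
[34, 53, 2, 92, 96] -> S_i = Random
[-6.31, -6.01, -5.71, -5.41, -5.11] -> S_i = -6.31 + 0.30*i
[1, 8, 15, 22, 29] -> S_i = 1 + 7*i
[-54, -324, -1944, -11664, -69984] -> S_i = -54*6^i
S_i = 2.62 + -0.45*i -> [2.62, 2.17, 1.72, 1.27, 0.82]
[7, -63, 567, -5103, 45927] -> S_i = 7*-9^i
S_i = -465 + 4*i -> [-465, -461, -457, -453, -449]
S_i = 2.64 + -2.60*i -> [2.64, 0.04, -2.56, -5.16, -7.76]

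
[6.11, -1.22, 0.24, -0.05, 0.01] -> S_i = 6.11*(-0.20)^i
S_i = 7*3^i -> [7, 21, 63, 189, 567]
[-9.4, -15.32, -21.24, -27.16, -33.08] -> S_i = -9.40 + -5.92*i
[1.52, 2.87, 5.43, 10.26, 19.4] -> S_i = 1.52*1.89^i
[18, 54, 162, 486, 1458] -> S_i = 18*3^i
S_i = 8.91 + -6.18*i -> [8.91, 2.73, -3.45, -9.63, -15.81]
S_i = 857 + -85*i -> [857, 772, 687, 602, 517]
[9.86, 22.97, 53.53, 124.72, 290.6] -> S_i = 9.86*2.33^i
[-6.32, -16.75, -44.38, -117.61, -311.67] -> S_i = -6.32*2.65^i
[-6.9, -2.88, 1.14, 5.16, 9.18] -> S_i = -6.90 + 4.02*i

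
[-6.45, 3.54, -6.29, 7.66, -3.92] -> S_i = Random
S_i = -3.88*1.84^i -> [-3.88, -7.14, -13.14, -24.17, -44.47]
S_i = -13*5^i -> [-13, -65, -325, -1625, -8125]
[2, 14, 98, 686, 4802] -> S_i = 2*7^i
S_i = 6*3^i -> [6, 18, 54, 162, 486]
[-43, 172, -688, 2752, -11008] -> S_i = -43*-4^i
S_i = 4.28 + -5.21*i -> [4.28, -0.93, -6.14, -11.35, -16.56]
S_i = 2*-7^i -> [2, -14, 98, -686, 4802]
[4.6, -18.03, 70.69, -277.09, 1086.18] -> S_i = 4.60*(-3.92)^i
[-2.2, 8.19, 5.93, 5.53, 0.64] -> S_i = Random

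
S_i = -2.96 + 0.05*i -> [-2.96, -2.91, -2.86, -2.81, -2.76]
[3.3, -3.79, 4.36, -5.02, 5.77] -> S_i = 3.30*(-1.15)^i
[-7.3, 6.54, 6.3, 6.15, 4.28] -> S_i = Random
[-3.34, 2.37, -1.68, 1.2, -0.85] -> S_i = -3.34*(-0.71)^i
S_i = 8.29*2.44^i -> [8.29, 20.23, 49.36, 120.43, 293.84]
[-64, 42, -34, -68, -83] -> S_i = Random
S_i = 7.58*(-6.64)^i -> [7.58, -50.33, 334.2, -2219.08, 14734.71]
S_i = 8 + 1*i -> [8, 9, 10, 11, 12]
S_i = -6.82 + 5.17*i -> [-6.82, -1.65, 3.52, 8.69, 13.86]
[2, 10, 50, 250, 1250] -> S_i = 2*5^i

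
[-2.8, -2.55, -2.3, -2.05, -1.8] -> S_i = -2.80 + 0.25*i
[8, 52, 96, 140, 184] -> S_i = 8 + 44*i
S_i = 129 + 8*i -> [129, 137, 145, 153, 161]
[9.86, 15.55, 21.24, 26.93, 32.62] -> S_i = 9.86 + 5.69*i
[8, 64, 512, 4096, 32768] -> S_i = 8*8^i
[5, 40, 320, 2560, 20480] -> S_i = 5*8^i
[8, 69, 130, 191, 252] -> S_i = 8 + 61*i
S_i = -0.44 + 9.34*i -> [-0.44, 8.9, 18.24, 27.58, 36.92]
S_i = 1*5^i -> [1, 5, 25, 125, 625]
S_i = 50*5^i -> [50, 250, 1250, 6250, 31250]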